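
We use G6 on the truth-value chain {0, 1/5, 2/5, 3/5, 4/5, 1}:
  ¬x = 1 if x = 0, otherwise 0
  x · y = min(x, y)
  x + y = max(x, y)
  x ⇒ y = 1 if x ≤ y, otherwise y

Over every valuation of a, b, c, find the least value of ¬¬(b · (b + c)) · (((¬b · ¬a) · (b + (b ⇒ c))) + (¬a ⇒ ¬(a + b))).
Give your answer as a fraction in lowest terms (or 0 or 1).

Take a = 0, b = 0, c = 0:
b + c = 0 + 0 = 0
b · (b + c) = 0 · 0 = 0
¬(b · (b + c)) = ¬0 = 1
¬¬(b · (b + c)) = ¬1 = 0
¬b = ¬0 = 1
¬a = ¬0 = 1
¬b · ¬a = 1 · 1 = 1
b ⇒ c = 0 ⇒ 0 = 1
b + (b ⇒ c) = 0 + 1 = 1
(¬b · ¬a) · (b + (b ⇒ c)) = 1 · 1 = 1
¬a = ¬0 = 1
a + b = 0 + 0 = 0
¬(a + b) = ¬0 = 1
¬a ⇒ ¬(a + b) = 1 ⇒ 1 = 1
((¬b · ¬a) · (b + (b ⇒ c))) + (¬a ⇒ ¬(a + b)) = 1 + 1 = 1
¬¬(b · (b + c)) · (((¬b · ¬a) · (b + (b ⇒ c))) + (¬a ⇒ ¬(a + b))) = 0 · 1 = 0
No assignment yields a value below 0, so this is the minimum.

0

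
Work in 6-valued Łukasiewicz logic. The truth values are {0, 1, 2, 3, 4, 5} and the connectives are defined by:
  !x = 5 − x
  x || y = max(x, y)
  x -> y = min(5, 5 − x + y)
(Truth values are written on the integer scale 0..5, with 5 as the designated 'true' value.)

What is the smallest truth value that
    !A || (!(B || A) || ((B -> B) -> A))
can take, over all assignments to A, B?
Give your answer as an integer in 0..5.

3

Take A = 2, B = 0:
!A = !2 = 3
B || A = 0 || 2 = 2
!(B || A) = !2 = 3
B -> B = 0 -> 0 = 5
(B -> B) -> A = 5 -> 2 = 2
!(B || A) || ((B -> B) -> A) = 3 || 2 = 3
!A || (!(B || A) || ((B -> B) -> A)) = 3 || 3 = 3
No assignment yields a value below 3, so this is the minimum.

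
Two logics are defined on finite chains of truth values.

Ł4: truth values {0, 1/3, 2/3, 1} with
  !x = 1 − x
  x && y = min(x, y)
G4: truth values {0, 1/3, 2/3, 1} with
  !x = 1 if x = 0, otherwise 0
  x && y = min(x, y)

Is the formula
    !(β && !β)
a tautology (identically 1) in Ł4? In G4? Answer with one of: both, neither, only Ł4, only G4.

In Ł4: at β = 1/3 the value is 2/3 — not a tautology.
In G4: every assignment gives 1 — tautology.

only G4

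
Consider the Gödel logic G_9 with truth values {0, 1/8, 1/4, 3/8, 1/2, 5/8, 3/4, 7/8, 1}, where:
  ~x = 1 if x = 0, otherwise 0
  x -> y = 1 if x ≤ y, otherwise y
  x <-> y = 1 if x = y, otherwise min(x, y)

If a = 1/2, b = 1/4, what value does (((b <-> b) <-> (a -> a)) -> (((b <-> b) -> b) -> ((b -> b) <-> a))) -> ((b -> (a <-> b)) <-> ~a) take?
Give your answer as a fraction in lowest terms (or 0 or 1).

0

b <-> b = 1/4 <-> 1/4 = 1
a -> a = 1/2 -> 1/2 = 1
(b <-> b) <-> (a -> a) = 1 <-> 1 = 1
b <-> b = 1/4 <-> 1/4 = 1
(b <-> b) -> b = 1 -> 1/4 = 1/4
b -> b = 1/4 -> 1/4 = 1
(b -> b) <-> a = 1 <-> 1/2 = 1/2
((b <-> b) -> b) -> ((b -> b) <-> a) = 1/4 -> 1/2 = 1
((b <-> b) <-> (a -> a)) -> (((b <-> b) -> b) -> ((b -> b) <-> a)) = 1 -> 1 = 1
a <-> b = 1/2 <-> 1/4 = 1/4
b -> (a <-> b) = 1/4 -> 1/4 = 1
~a = ~1/2 = 0
(b -> (a <-> b)) <-> ~a = 1 <-> 0 = 0
(((b <-> b) <-> (a -> a)) -> (((b <-> b) -> b) -> ((b -> b) <-> a))) -> ((b -> (a <-> b)) <-> ~a) = 1 -> 0 = 0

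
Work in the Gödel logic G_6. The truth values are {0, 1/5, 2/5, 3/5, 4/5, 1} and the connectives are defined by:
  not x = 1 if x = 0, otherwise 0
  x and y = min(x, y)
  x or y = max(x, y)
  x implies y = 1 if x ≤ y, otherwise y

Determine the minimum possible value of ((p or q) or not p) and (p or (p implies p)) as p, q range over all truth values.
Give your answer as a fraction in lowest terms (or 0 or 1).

1/5

Take p = 1/5, q = 0:
p or q = 1/5 or 0 = 1/5
not p = not 1/5 = 0
(p or q) or not p = 1/5 or 0 = 1/5
p implies p = 1/5 implies 1/5 = 1
p or (p implies p) = 1/5 or 1 = 1
((p or q) or not p) and (p or (p implies p)) = 1/5 and 1 = 1/5
No assignment yields a value below 1/5, so this is the minimum.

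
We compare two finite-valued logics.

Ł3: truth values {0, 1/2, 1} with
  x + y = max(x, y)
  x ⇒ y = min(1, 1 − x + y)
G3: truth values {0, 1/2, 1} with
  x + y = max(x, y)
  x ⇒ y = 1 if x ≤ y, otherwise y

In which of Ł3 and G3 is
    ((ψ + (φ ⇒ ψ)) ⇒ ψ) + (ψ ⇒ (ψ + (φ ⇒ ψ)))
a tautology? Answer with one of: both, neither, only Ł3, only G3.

both

In Ł3: every assignment gives 1 — tautology.
In G3: every assignment gives 1 — tautology.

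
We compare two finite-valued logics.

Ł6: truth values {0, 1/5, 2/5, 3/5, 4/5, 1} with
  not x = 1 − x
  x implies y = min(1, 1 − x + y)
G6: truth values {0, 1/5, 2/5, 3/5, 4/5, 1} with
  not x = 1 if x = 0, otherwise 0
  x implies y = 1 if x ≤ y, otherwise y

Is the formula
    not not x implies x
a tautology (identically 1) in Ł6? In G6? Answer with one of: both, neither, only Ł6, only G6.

In Ł6: every assignment gives 1 — tautology.
In G6: at x = 1/5 the value is 1/5 — not a tautology.

only Ł6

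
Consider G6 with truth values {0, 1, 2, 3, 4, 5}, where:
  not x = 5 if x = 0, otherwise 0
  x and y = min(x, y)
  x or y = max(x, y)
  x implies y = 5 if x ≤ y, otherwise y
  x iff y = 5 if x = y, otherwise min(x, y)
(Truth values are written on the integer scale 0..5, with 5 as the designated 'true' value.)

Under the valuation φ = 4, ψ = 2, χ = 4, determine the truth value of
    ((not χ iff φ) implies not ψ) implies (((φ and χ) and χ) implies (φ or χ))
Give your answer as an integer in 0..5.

not χ = not 4 = 0
not χ iff φ = 0 iff 4 = 0
not ψ = not 2 = 0
(not χ iff φ) implies not ψ = 0 implies 0 = 5
φ and χ = 4 and 4 = 4
(φ and χ) and χ = 4 and 4 = 4
φ or χ = 4 or 4 = 4
((φ and χ) and χ) implies (φ or χ) = 4 implies 4 = 5
((not χ iff φ) implies not ψ) implies (((φ and χ) and χ) implies (φ or χ)) = 5 implies 5 = 5

5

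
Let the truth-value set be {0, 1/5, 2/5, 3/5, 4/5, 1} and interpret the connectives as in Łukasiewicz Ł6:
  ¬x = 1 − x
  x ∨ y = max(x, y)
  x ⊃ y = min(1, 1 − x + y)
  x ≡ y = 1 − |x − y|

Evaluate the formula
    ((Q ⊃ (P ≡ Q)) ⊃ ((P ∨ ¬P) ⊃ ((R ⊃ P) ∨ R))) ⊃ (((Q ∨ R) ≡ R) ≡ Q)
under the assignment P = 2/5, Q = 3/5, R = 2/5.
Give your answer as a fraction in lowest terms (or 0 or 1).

P ≡ Q = 2/5 ≡ 3/5 = 4/5
Q ⊃ (P ≡ Q) = 3/5 ⊃ 4/5 = 1
¬P = ¬2/5 = 3/5
P ∨ ¬P = 2/5 ∨ 3/5 = 3/5
R ⊃ P = 2/5 ⊃ 2/5 = 1
(R ⊃ P) ∨ R = 1 ∨ 2/5 = 1
(P ∨ ¬P) ⊃ ((R ⊃ P) ∨ R) = 3/5 ⊃ 1 = 1
(Q ⊃ (P ≡ Q)) ⊃ ((P ∨ ¬P) ⊃ ((R ⊃ P) ∨ R)) = 1 ⊃ 1 = 1
Q ∨ R = 3/5 ∨ 2/5 = 3/5
(Q ∨ R) ≡ R = 3/5 ≡ 2/5 = 4/5
((Q ∨ R) ≡ R) ≡ Q = 4/5 ≡ 3/5 = 4/5
((Q ⊃ (P ≡ Q)) ⊃ ((P ∨ ¬P) ⊃ ((R ⊃ P) ∨ R))) ⊃ (((Q ∨ R) ≡ R) ≡ Q) = 1 ⊃ 4/5 = 4/5

4/5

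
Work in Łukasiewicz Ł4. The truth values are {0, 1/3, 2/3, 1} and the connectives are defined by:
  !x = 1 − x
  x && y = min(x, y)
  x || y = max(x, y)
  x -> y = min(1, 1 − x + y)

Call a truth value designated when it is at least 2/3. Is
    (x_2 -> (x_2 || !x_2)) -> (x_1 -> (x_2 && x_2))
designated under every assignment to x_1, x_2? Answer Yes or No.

Counterexample: take x_1 = 2/3, x_2 = 0.
!x_2 = !0 = 1
x_2 || !x_2 = 0 || 1 = 1
x_2 -> (x_2 || !x_2) = 0 -> 1 = 1
x_2 && x_2 = 0 && 0 = 0
x_1 -> (x_2 && x_2) = 2/3 -> 0 = 1/3
(x_2 -> (x_2 || !x_2)) -> (x_1 -> (x_2 && x_2)) = 1 -> 1/3 = 1/3
This gives 1/3, which is below 2/3.

No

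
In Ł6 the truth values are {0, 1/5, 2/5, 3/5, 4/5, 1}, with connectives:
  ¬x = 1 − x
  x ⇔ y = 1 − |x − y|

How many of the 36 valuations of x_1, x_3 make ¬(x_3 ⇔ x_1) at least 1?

2

value 1: 2 assignments (counts)
value 4/5: 4 assignments
value 3/5: 6 assignments
value 2/5: 8 assignments
value 1/5: 10 assignments
value 0: 6 assignments
So 2 of the 36 assignments meet the threshold.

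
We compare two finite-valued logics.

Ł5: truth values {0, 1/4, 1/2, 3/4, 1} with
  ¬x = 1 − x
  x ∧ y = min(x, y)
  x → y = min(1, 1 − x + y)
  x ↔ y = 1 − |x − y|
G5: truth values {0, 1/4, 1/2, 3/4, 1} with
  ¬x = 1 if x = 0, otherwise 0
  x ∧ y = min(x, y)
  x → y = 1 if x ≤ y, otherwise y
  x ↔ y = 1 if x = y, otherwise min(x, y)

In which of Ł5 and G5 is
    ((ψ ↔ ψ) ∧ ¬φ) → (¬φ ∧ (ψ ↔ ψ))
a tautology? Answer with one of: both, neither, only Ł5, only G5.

both

In Ł5: every assignment gives 1 — tautology.
In G5: every assignment gives 1 — tautology.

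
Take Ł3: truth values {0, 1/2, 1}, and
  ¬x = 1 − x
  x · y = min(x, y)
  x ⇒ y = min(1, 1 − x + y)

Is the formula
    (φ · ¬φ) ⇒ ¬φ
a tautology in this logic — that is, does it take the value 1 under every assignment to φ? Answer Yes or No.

Yes

φ = 0 ↦ 1
φ = 1/2 ↦ 1
φ = 1 ↦ 1
Every assignment gives a value ≥ 1.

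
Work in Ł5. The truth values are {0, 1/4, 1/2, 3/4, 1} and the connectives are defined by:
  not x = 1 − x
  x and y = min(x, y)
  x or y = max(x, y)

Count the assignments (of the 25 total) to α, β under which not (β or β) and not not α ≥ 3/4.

4

value 1: 1 assignment (counts)
value 3/4: 3 assignments (counts)
value 1/2: 5 assignments
value 1/4: 7 assignments
value 0: 9 assignments
So 4 of the 25 assignments meet the threshold.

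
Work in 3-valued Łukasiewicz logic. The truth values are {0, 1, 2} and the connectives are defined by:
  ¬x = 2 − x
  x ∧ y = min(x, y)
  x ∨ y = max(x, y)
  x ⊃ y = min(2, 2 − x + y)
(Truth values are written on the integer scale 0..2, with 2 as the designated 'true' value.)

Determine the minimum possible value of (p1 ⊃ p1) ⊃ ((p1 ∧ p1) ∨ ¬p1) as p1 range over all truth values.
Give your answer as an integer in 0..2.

Take p1 = 1:
p1 ⊃ p1 = 1 ⊃ 1 = 2
p1 ∧ p1 = 1 ∧ 1 = 1
¬p1 = ¬1 = 1
(p1 ∧ p1) ∨ ¬p1 = 1 ∨ 1 = 1
(p1 ⊃ p1) ⊃ ((p1 ∧ p1) ∨ ¬p1) = 2 ⊃ 1 = 1
No assignment yields a value below 1, so this is the minimum.

1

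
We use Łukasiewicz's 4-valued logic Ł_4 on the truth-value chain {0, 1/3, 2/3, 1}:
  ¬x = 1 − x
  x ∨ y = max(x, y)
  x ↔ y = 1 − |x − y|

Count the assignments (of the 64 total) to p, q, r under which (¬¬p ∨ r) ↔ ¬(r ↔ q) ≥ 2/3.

40

value 1: 16 assignments (counts)
value 2/3: 24 assignments (counts)
value 1/3: 16 assignments
value 0: 8 assignments
So 40 of the 64 assignments meet the threshold.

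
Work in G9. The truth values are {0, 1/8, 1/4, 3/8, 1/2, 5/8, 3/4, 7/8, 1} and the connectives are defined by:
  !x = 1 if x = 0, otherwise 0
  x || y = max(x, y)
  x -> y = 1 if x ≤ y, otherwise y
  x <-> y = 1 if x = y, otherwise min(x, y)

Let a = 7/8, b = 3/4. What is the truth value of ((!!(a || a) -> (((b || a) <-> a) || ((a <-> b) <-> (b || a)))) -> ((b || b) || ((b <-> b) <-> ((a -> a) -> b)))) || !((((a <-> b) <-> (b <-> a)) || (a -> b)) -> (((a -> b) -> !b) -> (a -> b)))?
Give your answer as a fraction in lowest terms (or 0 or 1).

3/4

a || a = 7/8 || 7/8 = 7/8
!(a || a) = !7/8 = 0
!!(a || a) = !0 = 1
b || a = 3/4 || 7/8 = 7/8
(b || a) <-> a = 7/8 <-> 7/8 = 1
a <-> b = 7/8 <-> 3/4 = 3/4
b || a = 3/4 || 7/8 = 7/8
(a <-> b) <-> (b || a) = 3/4 <-> 7/8 = 3/4
((b || a) <-> a) || ((a <-> b) <-> (b || a)) = 1 || 3/4 = 1
!!(a || a) -> (((b || a) <-> a) || ((a <-> b) <-> (b || a))) = 1 -> 1 = 1
b || b = 3/4 || 3/4 = 3/4
b <-> b = 3/4 <-> 3/4 = 1
a -> a = 7/8 -> 7/8 = 1
(a -> a) -> b = 1 -> 3/4 = 3/4
(b <-> b) <-> ((a -> a) -> b) = 1 <-> 3/4 = 3/4
(b || b) || ((b <-> b) <-> ((a -> a) -> b)) = 3/4 || 3/4 = 3/4
(!!(a || a) -> (((b || a) <-> a) || ((a <-> b) <-> (b || a)))) -> ((b || b) || ((b <-> b) <-> ((a -> a) -> b))) = 1 -> 3/4 = 3/4
a <-> b = 7/8 <-> 3/4 = 3/4
b <-> a = 3/4 <-> 7/8 = 3/4
(a <-> b) <-> (b <-> a) = 3/4 <-> 3/4 = 1
a -> b = 7/8 -> 3/4 = 3/4
((a <-> b) <-> (b <-> a)) || (a -> b) = 1 || 3/4 = 1
a -> b = 7/8 -> 3/4 = 3/4
!b = !3/4 = 0
(a -> b) -> !b = 3/4 -> 0 = 0
a -> b = 7/8 -> 3/4 = 3/4
((a -> b) -> !b) -> (a -> b) = 0 -> 3/4 = 1
(((a <-> b) <-> (b <-> a)) || (a -> b)) -> (((a -> b) -> !b) -> (a -> b)) = 1 -> 1 = 1
!((((a <-> b) <-> (b <-> a)) || (a -> b)) -> (((a -> b) -> !b) -> (a -> b))) = !1 = 0
((!!(a || a) -> (((b || a) <-> a) || ((a <-> b) <-> (b || a)))) -> ((b || b) || ((b <-> b) <-> ((a -> a) -> b)))) || !((((a <-> b) <-> (b <-> a)) || (a -> b)) -> (((a -> b) -> !b) -> (a -> b))) = 3/4 || 0 = 3/4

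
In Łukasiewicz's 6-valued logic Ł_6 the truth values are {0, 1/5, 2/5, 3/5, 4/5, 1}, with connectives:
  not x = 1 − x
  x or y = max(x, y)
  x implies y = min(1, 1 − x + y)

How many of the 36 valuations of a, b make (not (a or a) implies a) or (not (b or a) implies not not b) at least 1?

value 1: 27 assignments (counts)
value 4/5: 5 assignments
value 2/5: 3 assignments
value 0: 1 assignment
So 27 of the 36 assignments meet the threshold.

27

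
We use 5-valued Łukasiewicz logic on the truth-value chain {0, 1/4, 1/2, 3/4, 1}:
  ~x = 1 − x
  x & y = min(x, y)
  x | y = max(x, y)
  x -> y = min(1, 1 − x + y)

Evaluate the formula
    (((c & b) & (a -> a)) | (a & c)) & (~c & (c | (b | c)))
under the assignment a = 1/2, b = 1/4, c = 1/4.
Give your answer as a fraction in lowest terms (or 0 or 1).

1/4

c & b = 1/4 & 1/4 = 1/4
a -> a = 1/2 -> 1/2 = 1
(c & b) & (a -> a) = 1/4 & 1 = 1/4
a & c = 1/2 & 1/4 = 1/4
((c & b) & (a -> a)) | (a & c) = 1/4 | 1/4 = 1/4
~c = ~1/4 = 3/4
b | c = 1/4 | 1/4 = 1/4
c | (b | c) = 1/4 | 1/4 = 1/4
~c & (c | (b | c)) = 3/4 & 1/4 = 1/4
(((c & b) & (a -> a)) | (a & c)) & (~c & (c | (b | c))) = 1/4 & 1/4 = 1/4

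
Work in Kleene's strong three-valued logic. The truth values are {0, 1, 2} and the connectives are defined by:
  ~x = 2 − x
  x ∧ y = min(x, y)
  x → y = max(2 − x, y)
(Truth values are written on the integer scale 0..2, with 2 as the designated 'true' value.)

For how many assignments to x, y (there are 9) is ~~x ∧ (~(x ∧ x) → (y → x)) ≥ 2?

3

x = 0, y = 0 ↦ 0  <
x = 0, y = 1 ↦ 0  <
x = 0, y = 2 ↦ 0  <
x = 1, y = 0 ↦ 1  <
x = 1, y = 1 ↦ 1  <
x = 1, y = 2 ↦ 1  <
x = 2, y = 0 ↦ 2  ≥
x = 2, y = 1 ↦ 2  ≥
x = 2, y = 2 ↦ 2  ≥
So 3 of the 9 assignments meet the threshold.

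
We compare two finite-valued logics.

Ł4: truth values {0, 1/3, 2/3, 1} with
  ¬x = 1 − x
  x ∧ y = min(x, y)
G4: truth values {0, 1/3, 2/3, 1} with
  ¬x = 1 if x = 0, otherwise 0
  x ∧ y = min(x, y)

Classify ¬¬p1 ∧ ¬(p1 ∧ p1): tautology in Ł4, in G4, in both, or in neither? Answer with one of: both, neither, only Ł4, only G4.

neither

In Ł4: at p1 = 0 the value is 0 — not a tautology.
In G4: at p1 = 0 the value is 0 — not a tautology.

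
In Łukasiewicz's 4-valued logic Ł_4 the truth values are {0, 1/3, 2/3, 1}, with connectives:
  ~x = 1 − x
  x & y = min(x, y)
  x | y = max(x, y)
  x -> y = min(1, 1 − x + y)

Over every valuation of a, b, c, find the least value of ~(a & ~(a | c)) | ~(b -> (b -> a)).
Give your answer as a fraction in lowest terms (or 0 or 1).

2/3

Take a = 1/3, b = 0, c = 0:
a | c = 1/3 | 0 = 1/3
~(a | c) = ~1/3 = 2/3
a & ~(a | c) = 1/3 & 2/3 = 1/3
~(a & ~(a | c)) = ~1/3 = 2/3
b -> a = 0 -> 1/3 = 1
b -> (b -> a) = 0 -> 1 = 1
~(b -> (b -> a)) = ~1 = 0
~(a & ~(a | c)) | ~(b -> (b -> a)) = 2/3 | 0 = 2/3
No assignment yields a value below 2/3, so this is the minimum.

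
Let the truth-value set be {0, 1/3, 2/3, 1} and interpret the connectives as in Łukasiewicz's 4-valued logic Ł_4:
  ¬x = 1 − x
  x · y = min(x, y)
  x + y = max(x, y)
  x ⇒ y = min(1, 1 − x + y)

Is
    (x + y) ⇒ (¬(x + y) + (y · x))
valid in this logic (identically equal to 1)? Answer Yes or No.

Counterexample: take x = 0, y = 2/3.
x + y = 0 + 2/3 = 2/3
x + y = 0 + 2/3 = 2/3
¬(x + y) = ¬2/3 = 1/3
y · x = 2/3 · 0 = 0
¬(x + y) + (y · x) = 1/3 + 0 = 1/3
(x + y) ⇒ (¬(x + y) + (y · x)) = 2/3 ⇒ 1/3 = 2/3
This gives 2/3 ≠ 1.

No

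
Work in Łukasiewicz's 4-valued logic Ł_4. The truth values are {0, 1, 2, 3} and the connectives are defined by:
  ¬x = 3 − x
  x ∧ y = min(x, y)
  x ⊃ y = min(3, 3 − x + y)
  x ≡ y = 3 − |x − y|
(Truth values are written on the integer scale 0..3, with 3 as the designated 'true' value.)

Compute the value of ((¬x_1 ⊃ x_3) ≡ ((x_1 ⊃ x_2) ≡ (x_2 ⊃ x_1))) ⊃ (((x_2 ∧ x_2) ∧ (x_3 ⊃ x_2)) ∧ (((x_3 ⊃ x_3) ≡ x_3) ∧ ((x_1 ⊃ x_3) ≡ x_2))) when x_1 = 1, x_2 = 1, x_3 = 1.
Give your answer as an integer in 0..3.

¬x_1 = ¬1 = 2
¬x_1 ⊃ x_3 = 2 ⊃ 1 = 2
x_1 ⊃ x_2 = 1 ⊃ 1 = 3
x_2 ⊃ x_1 = 1 ⊃ 1 = 3
(x_1 ⊃ x_2) ≡ (x_2 ⊃ x_1) = 3 ≡ 3 = 3
(¬x_1 ⊃ x_3) ≡ ((x_1 ⊃ x_2) ≡ (x_2 ⊃ x_1)) = 2 ≡ 3 = 2
x_2 ∧ x_2 = 1 ∧ 1 = 1
x_3 ⊃ x_2 = 1 ⊃ 1 = 3
(x_2 ∧ x_2) ∧ (x_3 ⊃ x_2) = 1 ∧ 3 = 1
x_3 ⊃ x_3 = 1 ⊃ 1 = 3
(x_3 ⊃ x_3) ≡ x_3 = 3 ≡ 1 = 1
x_1 ⊃ x_3 = 1 ⊃ 1 = 3
(x_1 ⊃ x_3) ≡ x_2 = 3 ≡ 1 = 1
((x_3 ⊃ x_3) ≡ x_3) ∧ ((x_1 ⊃ x_3) ≡ x_2) = 1 ∧ 1 = 1
((x_2 ∧ x_2) ∧ (x_3 ⊃ x_2)) ∧ (((x_3 ⊃ x_3) ≡ x_3) ∧ ((x_1 ⊃ x_3) ≡ x_2)) = 1 ∧ 1 = 1
((¬x_1 ⊃ x_3) ≡ ((x_1 ⊃ x_2) ≡ (x_2 ⊃ x_1))) ⊃ (((x_2 ∧ x_2) ∧ (x_3 ⊃ x_2)) ∧ (((x_3 ⊃ x_3) ≡ x_3) ∧ ((x_1 ⊃ x_3) ≡ x_2))) = 2 ⊃ 1 = 2

2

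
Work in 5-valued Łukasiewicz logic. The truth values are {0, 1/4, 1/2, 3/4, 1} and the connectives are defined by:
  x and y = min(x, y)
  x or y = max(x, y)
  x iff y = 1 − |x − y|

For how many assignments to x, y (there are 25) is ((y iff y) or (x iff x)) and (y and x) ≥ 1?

1

value 1: 1 assignment (counts)
value 3/4: 3 assignments
value 1/2: 5 assignments
value 1/4: 7 assignments
value 0: 9 assignments
So 1 of the 25 assignments meets the threshold.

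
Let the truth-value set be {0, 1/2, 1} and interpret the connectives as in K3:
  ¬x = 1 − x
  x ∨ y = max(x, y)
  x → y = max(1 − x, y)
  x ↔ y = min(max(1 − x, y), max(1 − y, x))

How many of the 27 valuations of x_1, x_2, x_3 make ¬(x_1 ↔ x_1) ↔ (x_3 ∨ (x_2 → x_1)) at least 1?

value 1: 1 assignment (counts)
value 1/2: 12 assignments
value 0: 14 assignments
So 1 of the 27 assignments meets the threshold.

1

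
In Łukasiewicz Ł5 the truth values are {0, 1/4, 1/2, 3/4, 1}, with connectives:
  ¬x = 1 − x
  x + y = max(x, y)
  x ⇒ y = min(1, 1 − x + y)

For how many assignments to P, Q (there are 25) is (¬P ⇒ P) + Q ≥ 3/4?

value 1: 17 assignments (counts)
value 3/4: 2 assignments (counts)
value 1/2: 4 assignments
value 1/4: 1 assignment
value 0: 1 assignment
So 19 of the 25 assignments meet the threshold.

19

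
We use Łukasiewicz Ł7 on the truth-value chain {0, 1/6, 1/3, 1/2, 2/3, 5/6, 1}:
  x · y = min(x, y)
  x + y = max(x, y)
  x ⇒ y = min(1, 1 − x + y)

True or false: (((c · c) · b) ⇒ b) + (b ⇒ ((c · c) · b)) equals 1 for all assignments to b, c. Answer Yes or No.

Yes

At b = 5/6, c = 2/3, for instance:
c · c = 2/3 · 2/3 = 2/3
(c · c) · b = 2/3 · 5/6 = 2/3
((c · c) · b) ⇒ b = 2/3 ⇒ 5/6 = 1
b ⇒ ((c · c) · b) = 5/6 ⇒ 2/3 = 5/6
(((c · c) · b) ⇒ b) + (b ⇒ ((c · c) · b)) = 1 + 5/6 = 1
and checking the remaining 48 assignments likewise gives ≥ 1 in every case.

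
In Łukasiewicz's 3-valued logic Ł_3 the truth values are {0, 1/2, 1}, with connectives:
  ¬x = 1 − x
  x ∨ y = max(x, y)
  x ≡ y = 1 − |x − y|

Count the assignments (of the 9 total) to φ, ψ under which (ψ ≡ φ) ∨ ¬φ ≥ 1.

φ = 0, ψ = 0 ↦ 1  ≥
φ = 0, ψ = 1/2 ↦ 1  ≥
φ = 0, ψ = 1 ↦ 1  ≥
φ = 1/2, ψ = 0 ↦ 1/2  <
φ = 1/2, ψ = 1/2 ↦ 1  ≥
φ = 1/2, ψ = 1 ↦ 1/2  <
φ = 1, ψ = 0 ↦ 0  <
φ = 1, ψ = 1/2 ↦ 1/2  <
φ = 1, ψ = 1 ↦ 1  ≥
So 5 of the 9 assignments meet the threshold.

5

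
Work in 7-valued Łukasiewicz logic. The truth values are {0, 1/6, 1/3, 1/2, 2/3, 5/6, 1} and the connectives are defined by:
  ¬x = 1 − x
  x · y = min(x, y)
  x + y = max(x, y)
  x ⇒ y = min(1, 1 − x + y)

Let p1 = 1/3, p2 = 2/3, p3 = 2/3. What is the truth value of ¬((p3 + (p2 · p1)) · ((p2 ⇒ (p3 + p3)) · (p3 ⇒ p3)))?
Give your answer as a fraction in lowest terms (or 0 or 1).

1/3

p2 · p1 = 2/3 · 1/3 = 1/3
p3 + (p2 · p1) = 2/3 + 1/3 = 2/3
p3 + p3 = 2/3 + 2/3 = 2/3
p2 ⇒ (p3 + p3) = 2/3 ⇒ 2/3 = 1
p3 ⇒ p3 = 2/3 ⇒ 2/3 = 1
(p2 ⇒ (p3 + p3)) · (p3 ⇒ p3) = 1 · 1 = 1
(p3 + (p2 · p1)) · ((p2 ⇒ (p3 + p3)) · (p3 ⇒ p3)) = 2/3 · 1 = 2/3
¬((p3 + (p2 · p1)) · ((p2 ⇒ (p3 + p3)) · (p3 ⇒ p3))) = ¬2/3 = 1/3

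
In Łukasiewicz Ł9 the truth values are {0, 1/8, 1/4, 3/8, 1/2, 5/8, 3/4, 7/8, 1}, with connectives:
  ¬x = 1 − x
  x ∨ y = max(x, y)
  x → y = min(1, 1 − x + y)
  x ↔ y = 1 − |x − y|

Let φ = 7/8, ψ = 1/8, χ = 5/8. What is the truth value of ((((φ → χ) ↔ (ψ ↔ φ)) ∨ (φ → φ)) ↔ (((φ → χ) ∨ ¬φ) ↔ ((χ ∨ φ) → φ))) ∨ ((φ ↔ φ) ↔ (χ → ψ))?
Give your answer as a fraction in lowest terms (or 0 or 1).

3/4

φ → χ = 7/8 → 5/8 = 3/4
ψ ↔ φ = 1/8 ↔ 7/8 = 1/4
(φ → χ) ↔ (ψ ↔ φ) = 3/4 ↔ 1/4 = 1/2
φ → φ = 7/8 → 7/8 = 1
((φ → χ) ↔ (ψ ↔ φ)) ∨ (φ → φ) = 1/2 ∨ 1 = 1
φ → χ = 7/8 → 5/8 = 3/4
¬φ = ¬7/8 = 1/8
(φ → χ) ∨ ¬φ = 3/4 ∨ 1/8 = 3/4
χ ∨ φ = 5/8 ∨ 7/8 = 7/8
(χ ∨ φ) → φ = 7/8 → 7/8 = 1
((φ → χ) ∨ ¬φ) ↔ ((χ ∨ φ) → φ) = 3/4 ↔ 1 = 3/4
(((φ → χ) ↔ (ψ ↔ φ)) ∨ (φ → φ)) ↔ (((φ → χ) ∨ ¬φ) ↔ ((χ ∨ φ) → φ)) = 1 ↔ 3/4 = 3/4
φ ↔ φ = 7/8 ↔ 7/8 = 1
χ → ψ = 5/8 → 1/8 = 1/2
(φ ↔ φ) ↔ (χ → ψ) = 1 ↔ 1/2 = 1/2
((((φ → χ) ↔ (ψ ↔ φ)) ∨ (φ → φ)) ↔ (((φ → χ) ∨ ¬φ) ↔ ((χ ∨ φ) → φ))) ∨ ((φ ↔ φ) ↔ (χ → ψ)) = 3/4 ∨ 1/2 = 3/4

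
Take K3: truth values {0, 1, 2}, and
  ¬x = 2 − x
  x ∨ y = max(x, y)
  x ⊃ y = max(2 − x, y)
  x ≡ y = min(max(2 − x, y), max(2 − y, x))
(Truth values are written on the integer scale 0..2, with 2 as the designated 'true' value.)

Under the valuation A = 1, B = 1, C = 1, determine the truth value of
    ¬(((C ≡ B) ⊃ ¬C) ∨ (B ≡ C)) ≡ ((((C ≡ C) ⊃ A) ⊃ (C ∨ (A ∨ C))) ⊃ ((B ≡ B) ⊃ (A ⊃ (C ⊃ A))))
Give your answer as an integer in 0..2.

1

C ≡ B = 1 ≡ 1 = 1
¬C = ¬1 = 1
(C ≡ B) ⊃ ¬C = 1 ⊃ 1 = 1
B ≡ C = 1 ≡ 1 = 1
((C ≡ B) ⊃ ¬C) ∨ (B ≡ C) = 1 ∨ 1 = 1
¬(((C ≡ B) ⊃ ¬C) ∨ (B ≡ C)) = ¬1 = 1
C ≡ C = 1 ≡ 1 = 1
(C ≡ C) ⊃ A = 1 ⊃ 1 = 1
A ∨ C = 1 ∨ 1 = 1
C ∨ (A ∨ C) = 1 ∨ 1 = 1
((C ≡ C) ⊃ A) ⊃ (C ∨ (A ∨ C)) = 1 ⊃ 1 = 1
B ≡ B = 1 ≡ 1 = 1
C ⊃ A = 1 ⊃ 1 = 1
A ⊃ (C ⊃ A) = 1 ⊃ 1 = 1
(B ≡ B) ⊃ (A ⊃ (C ⊃ A)) = 1 ⊃ 1 = 1
(((C ≡ C) ⊃ A) ⊃ (C ∨ (A ∨ C))) ⊃ ((B ≡ B) ⊃ (A ⊃ (C ⊃ A))) = 1 ⊃ 1 = 1
¬(((C ≡ B) ⊃ ¬C) ∨ (B ≡ C)) ≡ ((((C ≡ C) ⊃ A) ⊃ (C ∨ (A ∨ C))) ⊃ ((B ≡ B) ⊃ (A ⊃ (C ⊃ A)))) = 1 ≡ 1 = 1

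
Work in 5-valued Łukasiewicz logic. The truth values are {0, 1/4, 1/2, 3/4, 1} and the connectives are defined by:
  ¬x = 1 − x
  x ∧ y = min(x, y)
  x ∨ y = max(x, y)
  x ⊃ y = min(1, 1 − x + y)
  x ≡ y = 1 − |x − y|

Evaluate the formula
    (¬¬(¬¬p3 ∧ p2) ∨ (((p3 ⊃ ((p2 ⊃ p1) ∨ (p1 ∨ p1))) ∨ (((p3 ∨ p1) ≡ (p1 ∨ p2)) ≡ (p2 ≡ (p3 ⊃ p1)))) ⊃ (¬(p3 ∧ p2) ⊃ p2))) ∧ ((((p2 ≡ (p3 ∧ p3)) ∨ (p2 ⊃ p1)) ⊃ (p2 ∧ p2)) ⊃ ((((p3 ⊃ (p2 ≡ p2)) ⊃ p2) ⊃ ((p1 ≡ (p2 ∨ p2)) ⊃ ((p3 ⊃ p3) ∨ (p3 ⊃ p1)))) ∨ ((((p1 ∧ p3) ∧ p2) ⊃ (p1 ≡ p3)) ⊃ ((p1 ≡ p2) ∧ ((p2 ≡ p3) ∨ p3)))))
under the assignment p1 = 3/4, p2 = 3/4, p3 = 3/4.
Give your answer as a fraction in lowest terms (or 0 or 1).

1

¬p3 = ¬3/4 = 1/4
¬¬p3 = ¬1/4 = 3/4
¬¬p3 ∧ p2 = 3/4 ∧ 3/4 = 3/4
¬(¬¬p3 ∧ p2) = ¬3/4 = 1/4
¬¬(¬¬p3 ∧ p2) = ¬1/4 = 3/4
p2 ⊃ p1 = 3/4 ⊃ 3/4 = 1
p1 ∨ p1 = 3/4 ∨ 3/4 = 3/4
(p2 ⊃ p1) ∨ (p1 ∨ p1) = 1 ∨ 3/4 = 1
p3 ⊃ ((p2 ⊃ p1) ∨ (p1 ∨ p1)) = 3/4 ⊃ 1 = 1
p3 ∨ p1 = 3/4 ∨ 3/4 = 3/4
p1 ∨ p2 = 3/4 ∨ 3/4 = 3/4
(p3 ∨ p1) ≡ (p1 ∨ p2) = 3/4 ≡ 3/4 = 1
p3 ⊃ p1 = 3/4 ⊃ 3/4 = 1
p2 ≡ (p3 ⊃ p1) = 3/4 ≡ 1 = 3/4
((p3 ∨ p1) ≡ (p1 ∨ p2)) ≡ (p2 ≡ (p3 ⊃ p1)) = 1 ≡ 3/4 = 3/4
(p3 ⊃ ((p2 ⊃ p1) ∨ (p1 ∨ p1))) ∨ (((p3 ∨ p1) ≡ (p1 ∨ p2)) ≡ (p2 ≡ (p3 ⊃ p1))) = 1 ∨ 3/4 = 1
p3 ∧ p2 = 3/4 ∧ 3/4 = 3/4
¬(p3 ∧ p2) = ¬3/4 = 1/4
¬(p3 ∧ p2) ⊃ p2 = 1/4 ⊃ 3/4 = 1
((p3 ⊃ ((p2 ⊃ p1) ∨ (p1 ∨ p1))) ∨ (((p3 ∨ p1) ≡ (p1 ∨ p2)) ≡ (p2 ≡ (p3 ⊃ p1)))) ⊃ (¬(p3 ∧ p2) ⊃ p2) = 1 ⊃ 1 = 1
¬¬(¬¬p3 ∧ p2) ∨ (((p3 ⊃ ((p2 ⊃ p1) ∨ (p1 ∨ p1))) ∨ (((p3 ∨ p1) ≡ (p1 ∨ p2)) ≡ (p2 ≡ (p3 ⊃ p1)))) ⊃ (¬(p3 ∧ p2) ⊃ p2)) = 3/4 ∨ 1 = 1
p3 ∧ p3 = 3/4 ∧ 3/4 = 3/4
p2 ≡ (p3 ∧ p3) = 3/4 ≡ 3/4 = 1
p2 ⊃ p1 = 3/4 ⊃ 3/4 = 1
(p2 ≡ (p3 ∧ p3)) ∨ (p2 ⊃ p1) = 1 ∨ 1 = 1
p2 ∧ p2 = 3/4 ∧ 3/4 = 3/4
((p2 ≡ (p3 ∧ p3)) ∨ (p2 ⊃ p1)) ⊃ (p2 ∧ p2) = 1 ⊃ 3/4 = 3/4
p2 ≡ p2 = 3/4 ≡ 3/4 = 1
p3 ⊃ (p2 ≡ p2) = 3/4 ⊃ 1 = 1
(p3 ⊃ (p2 ≡ p2)) ⊃ p2 = 1 ⊃ 3/4 = 3/4
p2 ∨ p2 = 3/4 ∨ 3/4 = 3/4
p1 ≡ (p2 ∨ p2) = 3/4 ≡ 3/4 = 1
p3 ⊃ p3 = 3/4 ⊃ 3/4 = 1
p3 ⊃ p1 = 3/4 ⊃ 3/4 = 1
(p3 ⊃ p3) ∨ (p3 ⊃ p1) = 1 ∨ 1 = 1
(p1 ≡ (p2 ∨ p2)) ⊃ ((p3 ⊃ p3) ∨ (p3 ⊃ p1)) = 1 ⊃ 1 = 1
((p3 ⊃ (p2 ≡ p2)) ⊃ p2) ⊃ ((p1 ≡ (p2 ∨ p2)) ⊃ ((p3 ⊃ p3) ∨ (p3 ⊃ p1))) = 3/4 ⊃ 1 = 1
p1 ∧ p3 = 3/4 ∧ 3/4 = 3/4
(p1 ∧ p3) ∧ p2 = 3/4 ∧ 3/4 = 3/4
p1 ≡ p3 = 3/4 ≡ 3/4 = 1
((p1 ∧ p3) ∧ p2) ⊃ (p1 ≡ p3) = 3/4 ⊃ 1 = 1
p1 ≡ p2 = 3/4 ≡ 3/4 = 1
p2 ≡ p3 = 3/4 ≡ 3/4 = 1
(p2 ≡ p3) ∨ p3 = 1 ∨ 3/4 = 1
(p1 ≡ p2) ∧ ((p2 ≡ p3) ∨ p3) = 1 ∧ 1 = 1
(((p1 ∧ p3) ∧ p2) ⊃ (p1 ≡ p3)) ⊃ ((p1 ≡ p2) ∧ ((p2 ≡ p3) ∨ p3)) = 1 ⊃ 1 = 1
(((p3 ⊃ (p2 ≡ p2)) ⊃ p2) ⊃ ((p1 ≡ (p2 ∨ p2)) ⊃ ((p3 ⊃ p3) ∨ (p3 ⊃ p1)))) ∨ ((((p1 ∧ p3) ∧ p2) ⊃ (p1 ≡ p3)) ⊃ ((p1 ≡ p2) ∧ ((p2 ≡ p3) ∨ p3))) = 1 ∨ 1 = 1
(((p2 ≡ (p3 ∧ p3)) ∨ (p2 ⊃ p1)) ⊃ (p2 ∧ p2)) ⊃ ((((p3 ⊃ (p2 ≡ p2)) ⊃ p2) ⊃ ((p1 ≡ (p2 ∨ p2)) ⊃ ((p3 ⊃ p3) ∨ (p3 ⊃ p1)))) ∨ ((((p1 ∧ p3) ∧ p2) ⊃ (p1 ≡ p3)) ⊃ ((p1 ≡ p2) ∧ ((p2 ≡ p3) ∨ p3)))) = 3/4 ⊃ 1 = 1
(¬¬(¬¬p3 ∧ p2) ∨ (((p3 ⊃ ((p2 ⊃ p1) ∨ (p1 ∨ p1))) ∨ (((p3 ∨ p1) ≡ (p1 ∨ p2)) ≡ (p2 ≡ (p3 ⊃ p1)))) ⊃ (¬(p3 ∧ p2) ⊃ p2))) ∧ ((((p2 ≡ (p3 ∧ p3)) ∨ (p2 ⊃ p1)) ⊃ (p2 ∧ p2)) ⊃ ((((p3 ⊃ (p2 ≡ p2)) ⊃ p2) ⊃ ((p1 ≡ (p2 ∨ p2)) ⊃ ((p3 ⊃ p3) ∨ (p3 ⊃ p1)))) ∨ ((((p1 ∧ p3) ∧ p2) ⊃ (p1 ≡ p3)) ⊃ ((p1 ≡ p2) ∧ ((p2 ≡ p3) ∨ p3))))) = 1 ∧ 1 = 1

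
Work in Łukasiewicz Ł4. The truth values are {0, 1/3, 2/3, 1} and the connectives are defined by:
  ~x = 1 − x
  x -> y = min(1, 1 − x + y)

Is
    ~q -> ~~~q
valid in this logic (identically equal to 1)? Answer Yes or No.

Yes

q = 0 ↦ 1
q = 1/3 ↦ 1
q = 2/3 ↦ 1
q = 1 ↦ 1
Every assignment gives a value ≥ 1.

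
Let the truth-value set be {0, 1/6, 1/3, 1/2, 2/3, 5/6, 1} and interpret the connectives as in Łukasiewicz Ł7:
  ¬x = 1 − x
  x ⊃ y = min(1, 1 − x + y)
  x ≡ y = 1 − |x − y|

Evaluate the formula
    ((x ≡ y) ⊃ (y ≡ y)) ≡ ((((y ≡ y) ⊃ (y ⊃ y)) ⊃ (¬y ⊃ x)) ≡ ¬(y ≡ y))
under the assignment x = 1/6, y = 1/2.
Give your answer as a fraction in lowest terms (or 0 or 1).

1/3

x ≡ y = 1/6 ≡ 1/2 = 2/3
y ≡ y = 1/2 ≡ 1/2 = 1
(x ≡ y) ⊃ (y ≡ y) = 2/3 ⊃ 1 = 1
y ≡ y = 1/2 ≡ 1/2 = 1
y ⊃ y = 1/2 ⊃ 1/2 = 1
(y ≡ y) ⊃ (y ⊃ y) = 1 ⊃ 1 = 1
¬y = ¬1/2 = 1/2
¬y ⊃ x = 1/2 ⊃ 1/6 = 2/3
((y ≡ y) ⊃ (y ⊃ y)) ⊃ (¬y ⊃ x) = 1 ⊃ 2/3 = 2/3
y ≡ y = 1/2 ≡ 1/2 = 1
¬(y ≡ y) = ¬1 = 0
(((y ≡ y) ⊃ (y ⊃ y)) ⊃ (¬y ⊃ x)) ≡ ¬(y ≡ y) = 2/3 ≡ 0 = 1/3
((x ≡ y) ⊃ (y ≡ y)) ≡ ((((y ≡ y) ⊃ (y ⊃ y)) ⊃ (¬y ⊃ x)) ≡ ¬(y ≡ y)) = 1 ≡ 1/3 = 1/3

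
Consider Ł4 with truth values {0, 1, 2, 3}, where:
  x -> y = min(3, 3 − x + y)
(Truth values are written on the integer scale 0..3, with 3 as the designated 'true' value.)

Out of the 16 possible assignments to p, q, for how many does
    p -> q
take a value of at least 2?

p = 0, q = 0 ↦ 3  ≥
p = 0, q = 1 ↦ 3  ≥
p = 0, q = 2 ↦ 3  ≥
p = 0, q = 3 ↦ 3  ≥
p = 1, q = 0 ↦ 2  ≥
p = 1, q = 1 ↦ 3  ≥
p = 1, q = 2 ↦ 3  ≥
p = 1, q = 3 ↦ 3  ≥
p = 2, q = 0 ↦ 1  <
p = 2, q = 1 ↦ 2  ≥
p = 2, q = 2 ↦ 3  ≥
p = 2, q = 3 ↦ 3  ≥
p = 3, q = 0 ↦ 0  <
p = 3, q = 1 ↦ 1  <
p = 3, q = 2 ↦ 2  ≥
p = 3, q = 3 ↦ 3  ≥
So 13 of the 16 assignments meet the threshold.

13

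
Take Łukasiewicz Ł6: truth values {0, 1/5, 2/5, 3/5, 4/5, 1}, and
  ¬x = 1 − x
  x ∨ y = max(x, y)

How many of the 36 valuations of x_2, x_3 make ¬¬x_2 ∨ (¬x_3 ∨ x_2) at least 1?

value 1: 11 assignments (counts)
value 4/5: 9 assignments
value 3/5: 7 assignments
value 2/5: 5 assignments
value 1/5: 3 assignments
value 0: 1 assignment
So 11 of the 36 assignments meet the threshold.

11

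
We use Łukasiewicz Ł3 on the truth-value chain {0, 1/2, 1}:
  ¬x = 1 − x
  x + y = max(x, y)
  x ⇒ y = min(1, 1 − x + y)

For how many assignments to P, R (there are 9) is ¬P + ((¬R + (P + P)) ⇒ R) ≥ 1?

6

P = 0, R = 0 ↦ 1  ≥
P = 0, R = 1/2 ↦ 1  ≥
P = 0, R = 1 ↦ 1  ≥
P = 1/2, R = 0 ↦ 1/2  <
P = 1/2, R = 1/2 ↦ 1  ≥
P = 1/2, R = 1 ↦ 1  ≥
P = 1, R = 0 ↦ 0  <
P = 1, R = 1/2 ↦ 1/2  <
P = 1, R = 1 ↦ 1  ≥
So 6 of the 9 assignments meet the threshold.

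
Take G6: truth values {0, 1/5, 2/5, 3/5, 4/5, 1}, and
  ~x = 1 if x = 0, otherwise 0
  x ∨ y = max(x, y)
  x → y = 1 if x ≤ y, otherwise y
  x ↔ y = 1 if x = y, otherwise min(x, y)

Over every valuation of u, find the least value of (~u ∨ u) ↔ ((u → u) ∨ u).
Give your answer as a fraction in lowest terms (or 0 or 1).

1/5

Take u = 1/5:
~u = ~1/5 = 0
~u ∨ u = 0 ∨ 1/5 = 1/5
u → u = 1/5 → 1/5 = 1
(u → u) ∨ u = 1 ∨ 1/5 = 1
(~u ∨ u) ↔ ((u → u) ∨ u) = 1/5 ↔ 1 = 1/5
No assignment yields a value below 1/5, so this is the minimum.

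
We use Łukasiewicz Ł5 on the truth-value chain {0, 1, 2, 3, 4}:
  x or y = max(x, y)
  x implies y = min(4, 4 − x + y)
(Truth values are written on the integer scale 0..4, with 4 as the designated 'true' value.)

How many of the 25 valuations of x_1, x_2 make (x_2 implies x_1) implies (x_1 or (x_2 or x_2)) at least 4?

13

value 4: 13 assignments (counts)
value 3: 5 assignments
value 2: 4 assignments
value 1: 2 assignments
value 0: 1 assignment
So 13 of the 25 assignments meet the threshold.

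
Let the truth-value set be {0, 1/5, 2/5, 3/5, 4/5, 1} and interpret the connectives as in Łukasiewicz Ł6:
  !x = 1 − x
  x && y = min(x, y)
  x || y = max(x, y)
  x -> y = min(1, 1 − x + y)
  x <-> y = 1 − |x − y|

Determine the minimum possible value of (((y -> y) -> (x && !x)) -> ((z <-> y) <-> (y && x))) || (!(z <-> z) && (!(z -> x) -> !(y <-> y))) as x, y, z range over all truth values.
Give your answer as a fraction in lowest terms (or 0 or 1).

Take x = 2/5, y = 0, z = 0:
y -> y = 0 -> 0 = 1
!x = !2/5 = 3/5
x && !x = 2/5 && 3/5 = 2/5
(y -> y) -> (x && !x) = 1 -> 2/5 = 2/5
z <-> y = 0 <-> 0 = 1
y && x = 0 && 2/5 = 0
(z <-> y) <-> (y && x) = 1 <-> 0 = 0
((y -> y) -> (x && !x)) -> ((z <-> y) <-> (y && x)) = 2/5 -> 0 = 3/5
z <-> z = 0 <-> 0 = 1
!(z <-> z) = !1 = 0
z -> x = 0 -> 2/5 = 1
!(z -> x) = !1 = 0
y <-> y = 0 <-> 0 = 1
!(y <-> y) = !1 = 0
!(z -> x) -> !(y <-> y) = 0 -> 0 = 1
!(z <-> z) && (!(z -> x) -> !(y <-> y)) = 0 && 1 = 0
(((y -> y) -> (x && !x)) -> ((z <-> y) <-> (y && x))) || (!(z <-> z) && (!(z -> x) -> !(y <-> y))) = 3/5 || 0 = 3/5
No assignment yields a value below 3/5, so this is the minimum.

3/5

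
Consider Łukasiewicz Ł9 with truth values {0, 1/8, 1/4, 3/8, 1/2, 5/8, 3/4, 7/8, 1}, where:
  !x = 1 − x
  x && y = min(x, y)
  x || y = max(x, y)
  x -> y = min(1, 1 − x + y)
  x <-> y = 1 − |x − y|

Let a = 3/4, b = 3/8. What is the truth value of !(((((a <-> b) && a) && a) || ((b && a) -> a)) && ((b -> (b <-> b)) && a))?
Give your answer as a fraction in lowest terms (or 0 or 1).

a <-> b = 3/4 <-> 3/8 = 5/8
(a <-> b) && a = 5/8 && 3/4 = 5/8
((a <-> b) && a) && a = 5/8 && 3/4 = 5/8
b && a = 3/8 && 3/4 = 3/8
(b && a) -> a = 3/8 -> 3/4 = 1
(((a <-> b) && a) && a) || ((b && a) -> a) = 5/8 || 1 = 1
b <-> b = 3/8 <-> 3/8 = 1
b -> (b <-> b) = 3/8 -> 1 = 1
(b -> (b <-> b)) && a = 1 && 3/4 = 3/4
((((a <-> b) && a) && a) || ((b && a) -> a)) && ((b -> (b <-> b)) && a) = 1 && 3/4 = 3/4
!(((((a <-> b) && a) && a) || ((b && a) -> a)) && ((b -> (b <-> b)) && a)) = !3/4 = 1/4

1/4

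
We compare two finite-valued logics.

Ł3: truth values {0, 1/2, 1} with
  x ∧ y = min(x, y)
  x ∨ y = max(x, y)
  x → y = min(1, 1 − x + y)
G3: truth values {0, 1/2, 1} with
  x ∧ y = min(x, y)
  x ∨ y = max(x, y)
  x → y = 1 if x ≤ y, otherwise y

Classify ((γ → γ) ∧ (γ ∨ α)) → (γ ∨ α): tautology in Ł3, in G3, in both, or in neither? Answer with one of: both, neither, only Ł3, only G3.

both

In Ł3: every assignment gives 1 — tautology.
In G3: every assignment gives 1 — tautology.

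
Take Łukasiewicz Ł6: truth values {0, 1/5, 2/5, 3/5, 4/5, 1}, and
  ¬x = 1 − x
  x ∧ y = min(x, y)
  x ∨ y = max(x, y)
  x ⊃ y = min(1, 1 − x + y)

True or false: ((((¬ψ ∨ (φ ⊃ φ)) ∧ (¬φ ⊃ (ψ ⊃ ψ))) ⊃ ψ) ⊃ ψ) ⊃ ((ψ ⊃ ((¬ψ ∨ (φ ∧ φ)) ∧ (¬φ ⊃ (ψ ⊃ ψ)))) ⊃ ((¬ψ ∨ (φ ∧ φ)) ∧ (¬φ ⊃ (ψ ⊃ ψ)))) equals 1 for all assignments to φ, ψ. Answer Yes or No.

No

Counterexample: take φ = 0, ψ = 1/5.
¬ψ = ¬1/5 = 4/5
φ ⊃ φ = 0 ⊃ 0 = 1
¬ψ ∨ (φ ⊃ φ) = 4/5 ∨ 1 = 1
¬φ = ¬0 = 1
ψ ⊃ ψ = 1/5 ⊃ 1/5 = 1
¬φ ⊃ (ψ ⊃ ψ) = 1 ⊃ 1 = 1
(¬ψ ∨ (φ ⊃ φ)) ∧ (¬φ ⊃ (ψ ⊃ ψ)) = 1 ∧ 1 = 1
((¬ψ ∨ (φ ⊃ φ)) ∧ (¬φ ⊃ (ψ ⊃ ψ))) ⊃ ψ = 1 ⊃ 1/5 = 1/5
(((¬ψ ∨ (φ ⊃ φ)) ∧ (¬φ ⊃ (ψ ⊃ ψ))) ⊃ ψ) ⊃ ψ = 1/5 ⊃ 1/5 = 1
¬ψ = ¬1/5 = 4/5
φ ∧ φ = 0 ∧ 0 = 0
¬ψ ∨ (φ ∧ φ) = 4/5 ∨ 0 = 4/5
¬φ = ¬0 = 1
ψ ⊃ ψ = 1/5 ⊃ 1/5 = 1
¬φ ⊃ (ψ ⊃ ψ) = 1 ⊃ 1 = 1
(¬ψ ∨ (φ ∧ φ)) ∧ (¬φ ⊃ (ψ ⊃ ψ)) = 4/5 ∧ 1 = 4/5
ψ ⊃ ((¬ψ ∨ (φ ∧ φ)) ∧ (¬φ ⊃ (ψ ⊃ ψ))) = 1/5 ⊃ 4/5 = 1
¬ψ = ¬1/5 = 4/5
φ ∧ φ = 0 ∧ 0 = 0
¬ψ ∨ (φ ∧ φ) = 4/5 ∨ 0 = 4/5
¬φ = ¬0 = 1
ψ ⊃ ψ = 1/5 ⊃ 1/5 = 1
¬φ ⊃ (ψ ⊃ ψ) = 1 ⊃ 1 = 1
(¬ψ ∨ (φ ∧ φ)) ∧ (¬φ ⊃ (ψ ⊃ ψ)) = 4/5 ∧ 1 = 4/5
(ψ ⊃ ((¬ψ ∨ (φ ∧ φ)) ∧ (¬φ ⊃ (ψ ⊃ ψ)))) ⊃ ((¬ψ ∨ (φ ∧ φ)) ∧ (¬φ ⊃ (ψ ⊃ ψ))) = 1 ⊃ 4/5 = 4/5
((((¬ψ ∨ (φ ⊃ φ)) ∧ (¬φ ⊃ (ψ ⊃ ψ))) ⊃ ψ) ⊃ ψ) ⊃ ((ψ ⊃ ((¬ψ ∨ (φ ∧ φ)) ∧ (¬φ ⊃ (ψ ⊃ ψ)))) ⊃ ((¬ψ ∨ (φ ∧ φ)) ∧ (¬φ ⊃ (ψ ⊃ ψ)))) = 1 ⊃ 4/5 = 4/5
This gives 4/5 ≠ 1.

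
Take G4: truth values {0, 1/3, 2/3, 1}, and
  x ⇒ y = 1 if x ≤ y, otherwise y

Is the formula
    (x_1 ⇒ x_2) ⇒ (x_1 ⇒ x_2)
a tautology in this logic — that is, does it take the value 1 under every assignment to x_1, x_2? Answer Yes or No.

x_1 = 0, x_2 = 0 ↦ 1
x_1 = 0, x_2 = 1/3 ↦ 1
x_1 = 0, x_2 = 2/3 ↦ 1
x_1 = 0, x_2 = 1 ↦ 1
x_1 = 1/3, x_2 = 0 ↦ 1
x_1 = 1/3, x_2 = 1/3 ↦ 1
x_1 = 1/3, x_2 = 2/3 ↦ 1
x_1 = 1/3, x_2 = 1 ↦ 1
x_1 = 2/3, x_2 = 0 ↦ 1
x_1 = 2/3, x_2 = 1/3 ↦ 1
x_1 = 2/3, x_2 = 2/3 ↦ 1
x_1 = 2/3, x_2 = 1 ↦ 1
x_1 = 1, x_2 = 0 ↦ 1
x_1 = 1, x_2 = 1/3 ↦ 1
x_1 = 1, x_2 = 2/3 ↦ 1
x_1 = 1, x_2 = 1 ↦ 1
Every assignment gives a value ≥ 1.

Yes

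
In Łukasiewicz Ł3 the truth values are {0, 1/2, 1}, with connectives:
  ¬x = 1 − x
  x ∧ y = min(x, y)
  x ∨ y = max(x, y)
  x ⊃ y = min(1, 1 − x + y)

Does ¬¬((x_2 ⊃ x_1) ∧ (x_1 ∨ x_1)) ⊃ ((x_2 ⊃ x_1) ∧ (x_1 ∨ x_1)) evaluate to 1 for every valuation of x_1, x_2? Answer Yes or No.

Yes

x_1 = 0, x_2 = 0 ↦ 1
x_1 = 0, x_2 = 1/2 ↦ 1
x_1 = 0, x_2 = 1 ↦ 1
x_1 = 1/2, x_2 = 0 ↦ 1
x_1 = 1/2, x_2 = 1/2 ↦ 1
x_1 = 1/2, x_2 = 1 ↦ 1
x_1 = 1, x_2 = 0 ↦ 1
x_1 = 1, x_2 = 1/2 ↦ 1
x_1 = 1, x_2 = 1 ↦ 1
Every assignment gives a value ≥ 1.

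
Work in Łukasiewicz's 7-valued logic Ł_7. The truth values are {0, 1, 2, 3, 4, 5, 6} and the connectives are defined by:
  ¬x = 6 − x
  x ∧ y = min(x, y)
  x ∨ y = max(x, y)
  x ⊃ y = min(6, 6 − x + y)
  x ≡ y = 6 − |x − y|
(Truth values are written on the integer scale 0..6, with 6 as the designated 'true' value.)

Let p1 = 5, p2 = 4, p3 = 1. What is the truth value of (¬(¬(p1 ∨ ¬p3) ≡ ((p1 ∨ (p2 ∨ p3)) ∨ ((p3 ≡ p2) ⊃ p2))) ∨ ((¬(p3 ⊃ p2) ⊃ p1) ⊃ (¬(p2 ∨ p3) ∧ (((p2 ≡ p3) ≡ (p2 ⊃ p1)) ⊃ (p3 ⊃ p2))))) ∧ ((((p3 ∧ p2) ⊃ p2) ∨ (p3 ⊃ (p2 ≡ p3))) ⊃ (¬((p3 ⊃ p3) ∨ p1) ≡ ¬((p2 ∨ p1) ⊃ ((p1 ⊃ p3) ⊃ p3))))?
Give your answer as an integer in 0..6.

5

¬p3 = ¬1 = 5
p1 ∨ ¬p3 = 5 ∨ 5 = 5
¬(p1 ∨ ¬p3) = ¬5 = 1
p2 ∨ p3 = 4 ∨ 1 = 4
p1 ∨ (p2 ∨ p3) = 5 ∨ 4 = 5
p3 ≡ p2 = 1 ≡ 4 = 3
(p3 ≡ p2) ⊃ p2 = 3 ⊃ 4 = 6
(p1 ∨ (p2 ∨ p3)) ∨ ((p3 ≡ p2) ⊃ p2) = 5 ∨ 6 = 6
¬(p1 ∨ ¬p3) ≡ ((p1 ∨ (p2 ∨ p3)) ∨ ((p3 ≡ p2) ⊃ p2)) = 1 ≡ 6 = 1
¬(¬(p1 ∨ ¬p3) ≡ ((p1 ∨ (p2 ∨ p3)) ∨ ((p3 ≡ p2) ⊃ p2))) = ¬1 = 5
p3 ⊃ p2 = 1 ⊃ 4 = 6
¬(p3 ⊃ p2) = ¬6 = 0
¬(p3 ⊃ p2) ⊃ p1 = 0 ⊃ 5 = 6
p2 ∨ p3 = 4 ∨ 1 = 4
¬(p2 ∨ p3) = ¬4 = 2
p2 ≡ p3 = 4 ≡ 1 = 3
p2 ⊃ p1 = 4 ⊃ 5 = 6
(p2 ≡ p3) ≡ (p2 ⊃ p1) = 3 ≡ 6 = 3
p3 ⊃ p2 = 1 ⊃ 4 = 6
((p2 ≡ p3) ≡ (p2 ⊃ p1)) ⊃ (p3 ⊃ p2) = 3 ⊃ 6 = 6
¬(p2 ∨ p3) ∧ (((p2 ≡ p3) ≡ (p2 ⊃ p1)) ⊃ (p3 ⊃ p2)) = 2 ∧ 6 = 2
(¬(p3 ⊃ p2) ⊃ p1) ⊃ (¬(p2 ∨ p3) ∧ (((p2 ≡ p3) ≡ (p2 ⊃ p1)) ⊃ (p3 ⊃ p2))) = 6 ⊃ 2 = 2
¬(¬(p1 ∨ ¬p3) ≡ ((p1 ∨ (p2 ∨ p3)) ∨ ((p3 ≡ p2) ⊃ p2))) ∨ ((¬(p3 ⊃ p2) ⊃ p1) ⊃ (¬(p2 ∨ p3) ∧ (((p2 ≡ p3) ≡ (p2 ⊃ p1)) ⊃ (p3 ⊃ p2)))) = 5 ∨ 2 = 5
p3 ∧ p2 = 1 ∧ 4 = 1
(p3 ∧ p2) ⊃ p2 = 1 ⊃ 4 = 6
p2 ≡ p3 = 4 ≡ 1 = 3
p3 ⊃ (p2 ≡ p3) = 1 ⊃ 3 = 6
((p3 ∧ p2) ⊃ p2) ∨ (p3 ⊃ (p2 ≡ p3)) = 6 ∨ 6 = 6
p3 ⊃ p3 = 1 ⊃ 1 = 6
(p3 ⊃ p3) ∨ p1 = 6 ∨ 5 = 6
¬((p3 ⊃ p3) ∨ p1) = ¬6 = 0
p2 ∨ p1 = 4 ∨ 5 = 5
p1 ⊃ p3 = 5 ⊃ 1 = 2
(p1 ⊃ p3) ⊃ p3 = 2 ⊃ 1 = 5
(p2 ∨ p1) ⊃ ((p1 ⊃ p3) ⊃ p3) = 5 ⊃ 5 = 6
¬((p2 ∨ p1) ⊃ ((p1 ⊃ p3) ⊃ p3)) = ¬6 = 0
¬((p3 ⊃ p3) ∨ p1) ≡ ¬((p2 ∨ p1) ⊃ ((p1 ⊃ p3) ⊃ p3)) = 0 ≡ 0 = 6
(((p3 ∧ p2) ⊃ p2) ∨ (p3 ⊃ (p2 ≡ p3))) ⊃ (¬((p3 ⊃ p3) ∨ p1) ≡ ¬((p2 ∨ p1) ⊃ ((p1 ⊃ p3) ⊃ p3))) = 6 ⊃ 6 = 6
(¬(¬(p1 ∨ ¬p3) ≡ ((p1 ∨ (p2 ∨ p3)) ∨ ((p3 ≡ p2) ⊃ p2))) ∨ ((¬(p3 ⊃ p2) ⊃ p1) ⊃ (¬(p2 ∨ p3) ∧ (((p2 ≡ p3) ≡ (p2 ⊃ p1)) ⊃ (p3 ⊃ p2))))) ∧ ((((p3 ∧ p2) ⊃ p2) ∨ (p3 ⊃ (p2 ≡ p3))) ⊃ (¬((p3 ⊃ p3) ∨ p1) ≡ ¬((p2 ∨ p1) ⊃ ((p1 ⊃ p3) ⊃ p3)))) = 5 ∧ 6 = 5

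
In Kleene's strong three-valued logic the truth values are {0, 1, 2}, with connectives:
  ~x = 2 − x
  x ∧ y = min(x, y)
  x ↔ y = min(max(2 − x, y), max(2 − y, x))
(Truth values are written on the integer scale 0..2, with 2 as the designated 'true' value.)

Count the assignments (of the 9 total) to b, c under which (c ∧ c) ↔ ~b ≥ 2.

b = 0, c = 0 ↦ 0  <
b = 0, c = 1 ↦ 1  <
b = 0, c = 2 ↦ 2  ≥
b = 1, c = 0 ↦ 1  <
b = 1, c = 1 ↦ 1  <
b = 1, c = 2 ↦ 1  <
b = 2, c = 0 ↦ 2  ≥
b = 2, c = 1 ↦ 1  <
b = 2, c = 2 ↦ 0  <
So 2 of the 9 assignments meet the threshold.

2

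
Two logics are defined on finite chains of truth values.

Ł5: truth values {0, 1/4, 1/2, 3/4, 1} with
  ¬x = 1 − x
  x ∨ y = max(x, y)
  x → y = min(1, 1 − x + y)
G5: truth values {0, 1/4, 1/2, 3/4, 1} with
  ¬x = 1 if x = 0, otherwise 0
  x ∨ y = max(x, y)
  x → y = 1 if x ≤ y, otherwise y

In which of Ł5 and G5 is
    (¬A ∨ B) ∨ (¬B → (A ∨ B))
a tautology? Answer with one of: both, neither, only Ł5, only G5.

In Ł5: at A = 1/4, B = 0 the value is 3/4 — not a tautology.
In G5: at A = 1/4, B = 0 the value is 1/4 — not a tautology.

neither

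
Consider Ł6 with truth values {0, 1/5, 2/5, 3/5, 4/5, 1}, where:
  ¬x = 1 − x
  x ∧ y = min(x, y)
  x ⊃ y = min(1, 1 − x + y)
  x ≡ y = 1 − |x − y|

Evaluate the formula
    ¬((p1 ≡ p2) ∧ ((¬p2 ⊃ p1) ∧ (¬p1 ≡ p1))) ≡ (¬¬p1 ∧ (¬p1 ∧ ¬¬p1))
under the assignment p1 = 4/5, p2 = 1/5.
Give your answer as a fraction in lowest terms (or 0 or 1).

3/5

p1 ≡ p2 = 4/5 ≡ 1/5 = 2/5
¬p2 = ¬1/5 = 4/5
¬p2 ⊃ p1 = 4/5 ⊃ 4/5 = 1
¬p1 = ¬4/5 = 1/5
¬p1 ≡ p1 = 1/5 ≡ 4/5 = 2/5
(¬p2 ⊃ p1) ∧ (¬p1 ≡ p1) = 1 ∧ 2/5 = 2/5
(p1 ≡ p2) ∧ ((¬p2 ⊃ p1) ∧ (¬p1 ≡ p1)) = 2/5 ∧ 2/5 = 2/5
¬((p1 ≡ p2) ∧ ((¬p2 ⊃ p1) ∧ (¬p1 ≡ p1))) = ¬2/5 = 3/5
¬p1 = ¬4/5 = 1/5
¬¬p1 = ¬1/5 = 4/5
¬p1 = ¬4/5 = 1/5
¬p1 = ¬4/5 = 1/5
¬¬p1 = ¬1/5 = 4/5
¬p1 ∧ ¬¬p1 = 1/5 ∧ 4/5 = 1/5
¬¬p1 ∧ (¬p1 ∧ ¬¬p1) = 4/5 ∧ 1/5 = 1/5
¬((p1 ≡ p2) ∧ ((¬p2 ⊃ p1) ∧ (¬p1 ≡ p1))) ≡ (¬¬p1 ∧ (¬p1 ∧ ¬¬p1)) = 3/5 ≡ 1/5 = 3/5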